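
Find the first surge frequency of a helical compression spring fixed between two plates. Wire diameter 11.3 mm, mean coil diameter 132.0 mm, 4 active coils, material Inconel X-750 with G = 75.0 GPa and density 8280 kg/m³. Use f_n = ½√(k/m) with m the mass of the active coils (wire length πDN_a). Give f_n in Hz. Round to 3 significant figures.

54.9 Hz

k = Gd⁴/(8D³N_a) = (75.0×10³)(11.3⁴)/(8·132.0³·4) = 16.615 N/mm = 16615 N/m
Wire length L = πDN_a = π·132.0·4 = 1658.8 mm
m = ρ·(πd²/4)·L = 8280 × 100.29×10⁻⁶ m² × 1.6588 m = 1.3774 kg
f_n = ½√(k/m) = 0.5·√(16615/1.3774) = 0.5·√(12063) = 54.915 Hz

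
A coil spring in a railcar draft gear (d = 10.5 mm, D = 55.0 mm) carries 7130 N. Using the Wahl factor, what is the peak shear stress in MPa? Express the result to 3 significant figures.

1120 MPa

Spring index C = D/d = 55.0/10.5 = 5.2381
K_W = (4C−1)/(4C−4) + 0.615/C = 19.952/16.952 + 0.1174 = 1.2944
τ₀ = 8FD/(πd³) = 8·7130·55.0/(π·10.5³) = 3.1372e+06/3636.8 = 862.63 MPa
τ_max = K·τ₀ = 1.2944 × 862.63 = 1116.6 MPa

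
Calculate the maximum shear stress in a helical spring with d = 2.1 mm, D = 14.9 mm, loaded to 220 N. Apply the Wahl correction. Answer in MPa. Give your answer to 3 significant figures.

Spring index C = D/d = 14.9/2.1 = 7.0952
K_W = (4C−1)/(4C−4) + 0.615/C = 27.381/24.381 + 0.0867 = 1.2097
τ₀ = 8FD/(πd³) = 8·220·14.9/(π·2.1³) = 26224/29.094 = 901.35 MPa
τ_max = K·τ₀ = 1.2097 × 901.35 = 1090.4 MPa

1090 MPa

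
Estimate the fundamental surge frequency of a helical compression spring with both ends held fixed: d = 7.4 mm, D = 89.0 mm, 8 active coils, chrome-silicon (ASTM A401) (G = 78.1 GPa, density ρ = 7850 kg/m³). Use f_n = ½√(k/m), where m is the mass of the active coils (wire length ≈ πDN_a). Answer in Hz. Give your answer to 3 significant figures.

k = Gd⁴/(8D³N_a) = (78.1×10³)(7.4⁴)/(8·89.0³·8) = 5.1907 N/mm = 5190.7 N/m
Wire length L = πDN_a = π·89.0·8 = 2236.8 mm
m = ρ·(πd²/4)·L = 7850 × 43.008×10⁻⁶ m² × 2.2368 m = 0.75518 kg
f_n = ½√(k/m) = 0.5·√(5190.7/0.75518) = 0.5·√(6873.5) = 41.453 Hz

41.5 Hz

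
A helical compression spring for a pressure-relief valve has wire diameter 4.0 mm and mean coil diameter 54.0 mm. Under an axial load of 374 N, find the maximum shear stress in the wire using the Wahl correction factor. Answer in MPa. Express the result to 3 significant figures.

Spring index C = D/d = 54.0/4.0 = 13.5000
K_W = (4C−1)/(4C−4) + 0.615/C = 53.000/50.000 + 0.0456 = 1.1056
τ₀ = 8FD/(πd³) = 8·374·54.0/(π·4.0³) = 161568/201.06 = 803.57 MPa
τ_max = K·τ₀ = 1.1056 × 803.57 = 888.39 MPa

888 MPa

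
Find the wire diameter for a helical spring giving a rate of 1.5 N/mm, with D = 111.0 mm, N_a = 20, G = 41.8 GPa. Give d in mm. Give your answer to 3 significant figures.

d = (8D³N_a·k / G)^(1/4) = (8·111.0³·20·1.5 / (41.8×10³))^0.25
  = (7852.4)^0.25 = 9.4135 mm

9.41 mm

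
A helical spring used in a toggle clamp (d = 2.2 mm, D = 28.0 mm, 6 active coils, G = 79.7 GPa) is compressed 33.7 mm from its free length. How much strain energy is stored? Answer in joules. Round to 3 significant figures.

k = Gd⁴/(8D³N_a) = (79.7×10³)(2.2⁴)/(8·28.0³·6) = 1.7719 N/mm
U = ½kδ² = 0.5 × 1.7719 × 33.7² = 1006.2 N·mm = 1.0062 J

1.01 J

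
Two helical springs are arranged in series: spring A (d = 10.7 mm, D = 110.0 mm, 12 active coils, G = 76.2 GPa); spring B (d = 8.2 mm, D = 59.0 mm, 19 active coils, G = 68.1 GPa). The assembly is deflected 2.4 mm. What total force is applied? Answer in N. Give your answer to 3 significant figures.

10.5 N

k_A = Gd⁴/(8D³N_a) = (76.2×10³)(10.7⁴)/(8·110.0³·12) = 7.817 N/mm
k_B = Gd⁴/(8D³N_a) = (68.1×10³)(8.2⁴)/(8·59.0³·19) = 9.8629 N/mm
Series: 1/k_eq = 1/7.817 + 1/9.8629 = 0.22932; k_eq = 4.3608 N/mm
F = k_eq·δ = 4.3608·2.4 = 10.466 N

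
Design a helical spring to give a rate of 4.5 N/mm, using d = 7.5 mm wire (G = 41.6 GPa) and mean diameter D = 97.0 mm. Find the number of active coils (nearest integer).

N_a = Gd⁴/(8D³k) = (41.6×10³ × 7.5⁴)/(8 × 97.0³ × 4.5)
    = 1.31625e+08 / 3.28562e+07 = 4.006 → 4 coils

4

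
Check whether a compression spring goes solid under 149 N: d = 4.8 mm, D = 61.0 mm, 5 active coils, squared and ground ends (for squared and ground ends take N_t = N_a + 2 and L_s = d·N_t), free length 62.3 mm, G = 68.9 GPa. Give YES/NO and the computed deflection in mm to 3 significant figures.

k = Gd⁴/(8D³N_a) = (68.9×10³)(4.8⁴)/(8·61.0³·5) = 4.0284 N/mm
N_t = 7; L_s = 4.8·7 = 33.6 mm; δ_solid = L₀ − L_s = 62.3 − 33.6 = 28.7 mm
δ = F/k = 149/4.0284 = 36.987 mm
δ ≥ δ_solid → spring goes solid

YES, δ = 37.0 mm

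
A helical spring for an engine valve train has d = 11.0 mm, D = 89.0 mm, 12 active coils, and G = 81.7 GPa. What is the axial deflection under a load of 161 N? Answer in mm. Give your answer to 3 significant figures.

k = Gd⁴/(8D³N_a) = (81.7×10³)(11.0⁴)/(8·89.0³·12) = 17.675 N/mm
δ = F/k = 161 / 17.675 = 9.1091 mm

9.11 mm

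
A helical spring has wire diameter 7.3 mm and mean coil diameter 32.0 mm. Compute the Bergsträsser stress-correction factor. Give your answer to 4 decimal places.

1.3440

C = D/d = 32.0/7.3 = 4.3836
K_B = (4C+2)/(4C−3) = 19.534/14.534 = 1.3440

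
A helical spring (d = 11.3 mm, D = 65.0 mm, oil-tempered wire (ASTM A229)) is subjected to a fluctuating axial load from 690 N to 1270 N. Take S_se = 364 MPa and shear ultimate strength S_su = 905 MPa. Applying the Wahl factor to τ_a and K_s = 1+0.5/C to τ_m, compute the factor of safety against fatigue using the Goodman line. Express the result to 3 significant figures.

3.99

C = D/d = 65.0/11.3 = 5.7522; K_W = (4C−1)/(4C−4)+0.615/C = 1.2647; K_s = 1+0.5/C = 1.0869
F_a = (F_max−F_min)/2 = 290 N; F_m = (F_max+F_min)/2 = 980 N
τ_a = K_W·8F_aD/(πd³) = 1.2647 × 33.267 = 42.074 MPa
τ_m = K_s·8F_mD/(πd³) = 1.0869 × 112.42 = 122.19 MPa
Goodman: 1/n_f = τ_a/S_se + τ_m/S_su = 42.074/364 + 122.19/905 = 0.11559 + 0.13502 = 0.25061
n_f = 1/0.25061 = 3.99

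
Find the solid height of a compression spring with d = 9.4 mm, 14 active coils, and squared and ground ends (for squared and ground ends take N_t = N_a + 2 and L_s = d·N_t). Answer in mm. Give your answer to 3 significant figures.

squared and ground ends: N_t = N_a + 2 = 14 + 2 = 16
L_s = d·N_t = 9.4 × 16 = 150.4 mm

150 mm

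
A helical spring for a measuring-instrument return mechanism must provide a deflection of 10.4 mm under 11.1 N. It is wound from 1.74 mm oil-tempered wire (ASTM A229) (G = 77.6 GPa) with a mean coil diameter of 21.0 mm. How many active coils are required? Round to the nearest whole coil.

Required rate k = F/δ = 11.1/10.4 = 1.0673 N/mm
N_a = Gd⁴/(8D³k) = (77.6×10³ × 1.74⁴)/(8 × 21.0³ × 1.0673)
    = 711310 / 79074.7 = 8.995 → 9 coils

9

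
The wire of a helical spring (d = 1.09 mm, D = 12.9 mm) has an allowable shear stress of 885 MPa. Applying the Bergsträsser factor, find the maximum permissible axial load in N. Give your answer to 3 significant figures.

C = D/d = 12.9/1.09 = 11.8349
K_B = (4C+2)/(4C−3) = 49.339/44.339 = 1.1128
τ_max = K·8FD/(πd³) → F_max = τ_allow·πd³/(8DK)
F_max = 885·π·1.09³/(8·12.9·1.1128) = 3600.6/114.84 = 31.354 N

31.4 N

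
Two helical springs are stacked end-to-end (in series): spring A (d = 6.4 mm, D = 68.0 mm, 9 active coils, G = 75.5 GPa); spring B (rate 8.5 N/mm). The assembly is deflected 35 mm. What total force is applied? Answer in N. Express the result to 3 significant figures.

k_A = Gd⁴/(8D³N_a) = (75.5×10³)(6.4⁴)/(8·68.0³·9) = 5.5951 N/mm
Series: 1/k_eq = 1/5.5951 + 1/8.5 = 0.29637; k_eq = 3.3741 N/mm
F = k_eq·δ = 3.3741·35 = 118.09 N

118 N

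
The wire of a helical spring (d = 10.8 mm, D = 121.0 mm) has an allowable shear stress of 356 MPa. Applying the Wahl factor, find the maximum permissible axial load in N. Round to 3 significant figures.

C = D/d = 121.0/10.8 = 11.2037
K_W = (4C−1)/(4C−4) + 0.615/C = 43.815/40.815 + 0.0549 = 1.1284
τ_max = K·8FD/(πd³) → F_max = τ_allow·πd³/(8DK)
F_max = 356·π·10.8³/(8·121.0·1.1284) = 1.4089e+06/1092.3 = 1289.8 N

1290 N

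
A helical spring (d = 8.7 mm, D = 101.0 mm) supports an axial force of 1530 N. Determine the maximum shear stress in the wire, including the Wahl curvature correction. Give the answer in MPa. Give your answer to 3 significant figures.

Spring index C = D/d = 101.0/8.7 = 11.6092
K_W = (4C−1)/(4C−4) + 0.615/C = 45.437/42.437 + 0.0530 = 1.1237
τ₀ = 8FD/(πd³) = 8·1530·101.0/(π·8.7³) = 1.23624e+06/2068.7 = 597.58 MPa
τ_max = K·τ₀ = 1.1237 × 597.58 = 671.48 MPa

671 MPa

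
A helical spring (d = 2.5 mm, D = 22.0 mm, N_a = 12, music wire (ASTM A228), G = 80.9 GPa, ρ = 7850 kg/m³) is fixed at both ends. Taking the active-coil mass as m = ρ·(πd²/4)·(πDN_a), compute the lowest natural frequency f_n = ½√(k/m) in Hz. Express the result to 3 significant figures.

156 Hz

k = Gd⁴/(8D³N_a) = (80.9×10³)(2.5⁴)/(8·22.0³·12) = 3.0915 N/mm = 3091.5 N/m
Wire length L = πDN_a = π·22.0·12 = 829.38 mm
m = ρ·(πd²/4)·L = 7850 × 4.9087×10⁻⁶ m² × 0.82938 m = 0.031959 kg
f_n = ½√(k/m) = 0.5·√(3091.5/0.031959) = 0.5·√(96733) = 155.51 Hz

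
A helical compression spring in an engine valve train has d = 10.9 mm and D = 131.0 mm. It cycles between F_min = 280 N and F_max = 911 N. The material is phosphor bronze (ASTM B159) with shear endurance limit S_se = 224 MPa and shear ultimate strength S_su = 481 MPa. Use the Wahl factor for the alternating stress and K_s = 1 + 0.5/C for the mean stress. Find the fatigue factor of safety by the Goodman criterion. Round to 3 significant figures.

C = D/d = 131.0/10.9 = 12.0183; K_W = (4C−1)/(4C−4)+0.615/C = 1.1192; K_s = 1+0.5/C = 1.0416
F_a = (F_max−F_min)/2 = 315.5 N; F_m = (F_max+F_min)/2 = 595.5 N
τ_a = K_W·8F_aD/(πd³) = 1.1192 × 81.27 = 90.961 MPa
τ_m = K_s·8F_mD/(πd³) = 1.0416 × 153.4 = 159.78 MPa
Goodman: 1/n_f = τ_a/S_se + τ_m/S_su = 90.961/224 + 159.78/481 = 0.40608 + 0.33218 = 0.73825
n_f = 1/0.73825 = 1.355

1.35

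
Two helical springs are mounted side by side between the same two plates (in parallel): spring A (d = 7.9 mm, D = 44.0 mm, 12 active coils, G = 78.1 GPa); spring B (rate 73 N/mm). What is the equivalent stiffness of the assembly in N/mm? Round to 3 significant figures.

110 N/mm

k_A = Gd⁴/(8D³N_a) = (78.1×10³)(7.9⁴)/(8·44.0³·12) = 37.199 N/mm
Parallel: k_eq = 37.199 + 73 = 110.2 N/mm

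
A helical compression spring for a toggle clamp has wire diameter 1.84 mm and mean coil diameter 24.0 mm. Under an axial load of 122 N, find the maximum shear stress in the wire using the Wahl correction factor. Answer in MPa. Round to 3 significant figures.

1330 MPa

Spring index C = D/d = 24.0/1.84 = 13.0435
K_W = (4C−1)/(4C−4) + 0.615/C = 51.174/48.174 + 0.0472 = 1.1094
τ₀ = 8FD/(πd³) = 8·122·24.0/(π·1.84³) = 23424/19.571 = 1196.9 MPa
τ_max = K·τ₀ = 1.1094 × 1196.9 = 1327.9 MPa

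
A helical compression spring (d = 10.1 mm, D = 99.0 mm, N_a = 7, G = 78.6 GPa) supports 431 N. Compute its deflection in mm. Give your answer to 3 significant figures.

k = Gd⁴/(8D³N_a) = (78.6×10³)(10.1⁴)/(8·99.0³·7) = 15.053 N/mm
δ = F/k = 431 / 15.053 = 28.633 mm

28.6 mm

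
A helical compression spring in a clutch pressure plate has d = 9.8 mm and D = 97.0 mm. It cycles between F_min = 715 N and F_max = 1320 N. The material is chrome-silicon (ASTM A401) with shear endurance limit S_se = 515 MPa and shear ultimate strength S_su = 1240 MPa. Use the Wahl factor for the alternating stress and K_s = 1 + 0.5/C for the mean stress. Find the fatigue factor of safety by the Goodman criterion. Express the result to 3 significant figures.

2.48

C = D/d = 97.0/9.8 = 9.8980; K_W = (4C−1)/(4C−4)+0.615/C = 1.1464; K_s = 1+0.5/C = 1.0505
F_a = (F_max−F_min)/2 = 302.5 N; F_m = (F_max+F_min)/2 = 1017.5 N
τ_a = K_W·8F_aD/(πd³) = 1.1464 × 79.389 = 91.013 MPa
τ_m = K_s·8F_mD/(πd³) = 1.0505 × 267.03 = 280.52 MPa
Goodman: 1/n_f = τ_a/S_se + τ_m/S_su = 91.013/515 + 280.52/1240 = 0.17672 + 0.22623 = 0.40295
n_f = 1/0.40295 = 2.482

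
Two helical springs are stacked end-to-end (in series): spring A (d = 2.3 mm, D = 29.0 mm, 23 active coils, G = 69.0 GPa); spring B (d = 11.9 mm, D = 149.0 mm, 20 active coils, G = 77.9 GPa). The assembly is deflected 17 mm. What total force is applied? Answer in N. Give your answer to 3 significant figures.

6.38 N

k_A = Gd⁴/(8D³N_a) = (69.0×10³)(2.3⁴)/(8·29.0³·23) = 0.43028 N/mm
k_B = Gd⁴/(8D³N_a) = (77.9×10³)(11.9⁴)/(8·149.0³·20) = 2.9515 N/mm
Series: 1/k_eq = 1/0.43028 + 1/2.9515 = 2.6629; k_eq = 0.37553 N/mm
F = k_eq·δ = 0.37553·17 = 6.384 N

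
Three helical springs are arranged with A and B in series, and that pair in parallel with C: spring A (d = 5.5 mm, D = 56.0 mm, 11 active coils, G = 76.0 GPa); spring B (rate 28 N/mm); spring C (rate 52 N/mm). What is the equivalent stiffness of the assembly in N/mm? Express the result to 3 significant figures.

55.9 N/mm

k_A = Gd⁴/(8D³N_a) = (76.0×10³)(5.5⁴)/(8·56.0³·11) = 4.5001 N/mm
Springs A,B series: k_AB = 1/(1/4.5001+1/28) = 3.877 N/mm; parallel with C: k_eq = 3.877+52 = 55.877 N/mm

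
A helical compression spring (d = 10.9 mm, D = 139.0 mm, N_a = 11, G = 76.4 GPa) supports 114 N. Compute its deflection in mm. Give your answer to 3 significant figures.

25.0 mm

k = Gd⁴/(8D³N_a) = (76.4×10³)(10.9⁴)/(8·139.0³·11) = 4.5632 N/mm
δ = F/k = 114 / 4.5632 = 24.982 mm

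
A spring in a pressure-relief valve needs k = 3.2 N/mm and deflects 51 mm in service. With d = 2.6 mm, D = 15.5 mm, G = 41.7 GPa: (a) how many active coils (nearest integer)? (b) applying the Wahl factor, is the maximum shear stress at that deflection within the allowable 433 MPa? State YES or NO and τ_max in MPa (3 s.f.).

N_a = Gd⁴/(8D³k) = (41.7×10³)(2.6⁴)/(8·15.5³·3.2) = 19.99 → N_a = 20
Actual rate k = Gd⁴/(8D³·20) = 3.1983 N/mm
Working load F = kδ = 3.1983·51 = 163.11 N
C = 15.5/2.6 = 5.9615; K_W = (4C−1)/(4C−4)+0.615/C = 1.2543
τ_max = K_W·8FD/(πd³) = 1.2543·366.3 = 459.46 MPa
τ_max > 433 MPa → exceeds allowable

(a) 20 coils; (b) NO, τ_max = 459 MPa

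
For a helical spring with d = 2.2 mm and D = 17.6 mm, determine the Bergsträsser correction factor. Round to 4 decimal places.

1.1724

C = D/d = 17.6/2.2 = 8.0000
K_B = (4C+2)/(4C−3) = 34.000/29.000 = 1.1724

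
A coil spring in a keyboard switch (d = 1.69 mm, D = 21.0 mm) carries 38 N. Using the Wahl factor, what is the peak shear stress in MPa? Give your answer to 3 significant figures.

Spring index C = D/d = 21.0/1.69 = 12.4260
K_W = (4C−1)/(4C−4) + 0.615/C = 48.704/45.704 + 0.0495 = 1.1151
τ₀ = 8FD/(πd³) = 8·38·21.0/(π·1.69³) = 6384/15.164 = 421 MPa
τ_max = K·τ₀ = 1.1151 × 421 = 469.47 MPa

469 MPa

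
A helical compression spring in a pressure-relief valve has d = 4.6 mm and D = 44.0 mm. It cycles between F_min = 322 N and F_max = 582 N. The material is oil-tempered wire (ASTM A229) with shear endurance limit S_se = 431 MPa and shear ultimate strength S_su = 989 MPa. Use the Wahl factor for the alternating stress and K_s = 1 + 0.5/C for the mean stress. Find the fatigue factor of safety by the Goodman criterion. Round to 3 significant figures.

C = D/d = 44.0/4.6 = 9.5652; K_W = (4C−1)/(4C−4)+0.615/C = 1.1519; K_s = 1+0.5/C = 1.0523
F_a = (F_max−F_min)/2 = 130 N; F_m = (F_max+F_min)/2 = 452 N
τ_a = K_W·8F_aD/(πd³) = 1.1519 × 149.65 = 172.37 MPa
τ_m = K_s·8F_mD/(πd³) = 1.0523 × 520.3 = 547.5 MPa
Goodman: 1/n_f = τ_a/S_se + τ_m/S_su = 172.37/431 + 547.5/989 = 0.39993 + 0.55359 = 0.95352
n_f = 1/0.95352 = 1.049

1.05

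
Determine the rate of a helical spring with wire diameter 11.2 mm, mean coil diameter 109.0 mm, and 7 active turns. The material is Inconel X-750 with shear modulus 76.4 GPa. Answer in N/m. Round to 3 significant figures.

k = Gd⁴/(8D³N_a) = (76.4×10³ × 11.2⁴) / (8 × 109.0³ × 7)
  = 1.20217e+09 / 7.25216e+07 = 16.577 N/mm = 16577 N/m

16600 N/m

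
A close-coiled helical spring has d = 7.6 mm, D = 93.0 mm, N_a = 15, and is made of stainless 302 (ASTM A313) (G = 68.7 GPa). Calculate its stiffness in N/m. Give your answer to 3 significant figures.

k = Gd⁴/(8D³N_a) = (68.7×10³ × 7.6⁴) / (8 × 93.0³ × 15)
  = 2.29198e+08 / 9.65228e+07 = 2.3745 N/mm = 2374.5 N/m

2370 N/m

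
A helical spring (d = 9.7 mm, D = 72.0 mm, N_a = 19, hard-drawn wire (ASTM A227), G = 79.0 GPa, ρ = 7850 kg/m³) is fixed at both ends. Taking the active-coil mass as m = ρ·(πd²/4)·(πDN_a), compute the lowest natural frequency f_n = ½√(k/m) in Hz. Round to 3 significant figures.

35.2 Hz

k = Gd⁴/(8D³N_a) = (79.0×10³)(9.7⁴)/(8·72.0³·19) = 12.327 N/mm = 12327 N/m
Wire length L = πDN_a = π·72.0·19 = 4297.7 mm
m = ρ·(πd²/4)·L = 7850 × 73.898×10⁻⁶ m² × 4.2977 m = 2.4931 kg
f_n = ½√(k/m) = 0.5·√(12327/2.4931) = 0.5·√(4944.6) = 35.159 Hz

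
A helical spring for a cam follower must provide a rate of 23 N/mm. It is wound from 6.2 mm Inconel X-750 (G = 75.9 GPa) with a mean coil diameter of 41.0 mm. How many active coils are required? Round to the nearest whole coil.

N_a = Gd⁴/(8D³k) = (75.9×10³ × 6.2⁴)/(8 × 41.0³ × 23)
    = 1.12152e+08 / 1.26815e+07 = 8.844 → 9 coils

9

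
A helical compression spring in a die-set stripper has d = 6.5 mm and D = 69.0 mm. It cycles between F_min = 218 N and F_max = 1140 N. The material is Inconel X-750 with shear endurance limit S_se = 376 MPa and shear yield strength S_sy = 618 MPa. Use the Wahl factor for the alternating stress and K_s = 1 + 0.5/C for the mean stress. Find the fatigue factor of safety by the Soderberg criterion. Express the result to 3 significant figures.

0.615

C = D/d = 69.0/6.5 = 10.6154; K_W = (4C−1)/(4C−4)+0.615/C = 1.1359; K_s = 1+0.5/C = 1.0471
F_a = (F_max−F_min)/2 = 461 N; F_m = (F_max+F_min)/2 = 679 N
τ_a = K_W·8F_aD/(πd³) = 1.1359 × 294.95 = 335.05 MPa
τ_m = K_s·8F_mD/(πd³) = 1.0471 × 434.43 = 454.89 MPa
Soderberg: 1/n_f = τ_a/S_se + τ_m/S_sy = 335.05/376 + 454.89/618 = 0.89108 + 0.73607 = 1.6271
n_f = 1/1.6271 = 0.6146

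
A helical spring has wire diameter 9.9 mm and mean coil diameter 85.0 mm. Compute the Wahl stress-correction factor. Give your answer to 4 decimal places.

C = D/d = 85.0/9.9 = 8.5859
K_W = (4C−1)/(4C−4) + 0.615/C = 33.343/30.343 + 0.0716 = 1.1705

1.1705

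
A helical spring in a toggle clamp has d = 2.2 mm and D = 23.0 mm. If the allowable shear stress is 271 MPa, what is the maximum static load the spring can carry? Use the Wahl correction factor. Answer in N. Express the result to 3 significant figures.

C = D/d = 23.0/2.2 = 10.4545
K_W = (4C−1)/(4C−4) + 0.615/C = 40.818/37.818 + 0.0588 = 1.1382
τ_max = K·8FD/(πd³) → F_max = τ_allow·πd³/(8DK)
F_max = 271·π·2.2³/(8·23.0·1.1382) = 9065.4/209.42 = 43.288 N

43.3 N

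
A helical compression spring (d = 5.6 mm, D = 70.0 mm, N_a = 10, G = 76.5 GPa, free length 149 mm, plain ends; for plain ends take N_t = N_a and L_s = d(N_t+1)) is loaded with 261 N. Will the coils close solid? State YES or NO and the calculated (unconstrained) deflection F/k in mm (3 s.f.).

YES, δ = 95.2 mm

k = Gd⁴/(8D³N_a) = (76.5×10³)(5.6⁴)/(8·70.0³·10) = 2.7418 N/mm
N_t = 10; L_s = 5.6·11 = 61.6 mm; δ_solid = L₀ − L_s = 149 − 61.6 = 87.4 mm
δ = F/k = 261/2.7418 = 95.194 mm
δ ≥ δ_solid → spring goes solid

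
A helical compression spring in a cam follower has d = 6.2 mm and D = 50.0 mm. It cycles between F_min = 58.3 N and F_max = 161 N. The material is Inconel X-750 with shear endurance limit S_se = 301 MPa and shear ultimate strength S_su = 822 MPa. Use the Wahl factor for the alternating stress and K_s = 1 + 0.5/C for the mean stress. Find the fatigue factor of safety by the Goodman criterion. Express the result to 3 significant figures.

5.45

C = D/d = 50.0/6.2 = 8.0645; K_W = (4C−1)/(4C−4)+0.615/C = 1.1824; K_s = 1+0.5/C = 1.0620
F_a = (F_max−F_min)/2 = 51.35 N; F_m = (F_max+F_min)/2 = 109.65 N
τ_a = K_W·8F_aD/(πd³) = 1.1824 × 27.433 = 32.438 MPa
τ_m = K_s·8F_mD/(πd³) = 1.0620 × 58.579 = 62.211 MPa
Goodman: 1/n_f = τ_a/S_se + τ_m/S_su = 32.438/301 + 62.211/822 = 0.10777 + 0.07568 = 0.18345
n_f = 1/0.18345 = 5.451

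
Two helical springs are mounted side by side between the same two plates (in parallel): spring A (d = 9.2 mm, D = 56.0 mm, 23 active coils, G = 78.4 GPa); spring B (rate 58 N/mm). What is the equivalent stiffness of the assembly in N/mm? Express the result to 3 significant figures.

k_A = Gd⁴/(8D³N_a) = (78.4×10³)(9.2⁴)/(8·56.0³·23) = 17.381 N/mm
Parallel: k_eq = 17.381 + 58 = 75.381 N/mm

75.4 N/mm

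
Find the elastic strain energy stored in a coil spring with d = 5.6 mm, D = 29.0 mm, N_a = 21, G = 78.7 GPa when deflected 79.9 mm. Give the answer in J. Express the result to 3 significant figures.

k = Gd⁴/(8D³N_a) = (78.7×10³)(5.6⁴)/(8·29.0³·21) = 18.89 N/mm
U = ½kδ² = 0.5 × 18.89 × 79.9² = 60296 N·mm = 60.296 J

60.3 J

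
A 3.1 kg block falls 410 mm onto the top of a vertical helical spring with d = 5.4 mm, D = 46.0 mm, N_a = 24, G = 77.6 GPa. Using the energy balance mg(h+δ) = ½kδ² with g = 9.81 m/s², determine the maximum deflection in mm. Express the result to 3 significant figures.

k = Gd⁴/(8D³N_a) = (77.6×10³)(5.4⁴)/(8·46.0³·24) = 3.5307 N/mm
W = mg = 3.1 × 9.81 = 30.411 N
½kδ² − Wδ − Wh = 0 → δ = (W + √(W² + 2kWh))/k
δ = (30.411 + √(924.83 + 88045.4))/3.5307 = (30.411 + 298.28)/3.5307 = 93.095 mm

93.1 mm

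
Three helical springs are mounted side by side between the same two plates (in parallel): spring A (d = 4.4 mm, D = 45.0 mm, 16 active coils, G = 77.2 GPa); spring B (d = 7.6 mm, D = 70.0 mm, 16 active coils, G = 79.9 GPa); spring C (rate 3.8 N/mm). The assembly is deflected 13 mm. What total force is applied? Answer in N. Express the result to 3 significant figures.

k_A = Gd⁴/(8D³N_a) = (77.2×10³)(4.4⁴)/(8·45.0³·16) = 2.4807 N/mm
k_B = Gd⁴/(8D³N_a) = (79.9×10³)(7.6⁴)/(8·70.0³·16) = 6.0715 N/mm
Parallel: k_eq = 2.4807 + 6.0715 + 3.8 = 12.352 N/mm
F = k_eq·δ = 12.352·13 = 160.58 N

161 N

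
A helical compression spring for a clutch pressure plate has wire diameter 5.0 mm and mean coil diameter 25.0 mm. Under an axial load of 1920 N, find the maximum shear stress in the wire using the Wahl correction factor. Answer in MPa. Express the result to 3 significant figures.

Spring index C = D/d = 25.0/5.0 = 5.0000
K_W = (4C−1)/(4C−4) + 0.615/C = 19.000/16.000 + 0.1230 = 1.3105
τ₀ = 8FD/(πd³) = 8·1920·25.0/(π·5.0³) = 384000/392.7 = 977.85 MPa
τ_max = K·τ₀ = 1.3105 × 977.85 = 1281.5 MPa

1280 MPa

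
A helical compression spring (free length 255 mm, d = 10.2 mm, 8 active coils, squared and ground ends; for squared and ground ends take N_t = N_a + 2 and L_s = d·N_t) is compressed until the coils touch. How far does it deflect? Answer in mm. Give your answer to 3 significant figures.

N_t = 10; L_s = 10.2·10 = 102 mm
δ_solid = L₀ − L_s = 255 − 102 = 153 mm

153 mm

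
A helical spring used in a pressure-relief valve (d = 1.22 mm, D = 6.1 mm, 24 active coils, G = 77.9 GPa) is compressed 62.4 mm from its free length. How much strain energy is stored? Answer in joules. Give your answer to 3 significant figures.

k = Gd⁴/(8D³N_a) = (77.9×10³)(1.22⁴)/(8·6.1³·24) = 3.9599 N/mm
U = ½kδ² = 0.5 × 3.9599 × 62.4² = 7709.5 N·mm = 7.7095 J

7.71 J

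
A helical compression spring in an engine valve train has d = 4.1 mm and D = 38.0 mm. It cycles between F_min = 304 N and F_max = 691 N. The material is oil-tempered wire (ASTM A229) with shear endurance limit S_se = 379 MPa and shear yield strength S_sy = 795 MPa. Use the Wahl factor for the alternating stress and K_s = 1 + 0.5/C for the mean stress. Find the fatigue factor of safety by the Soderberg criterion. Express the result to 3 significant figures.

0.570

C = D/d = 38.0/4.1 = 9.2683; K_W = (4C−1)/(4C−4)+0.615/C = 1.1571; K_s = 1+0.5/C = 1.0539
F_a = (F_max−F_min)/2 = 193.5 N; F_m = (F_max+F_min)/2 = 497.5 N
τ_a = K_W·8F_aD/(πd³) = 1.1571 × 271.68 = 314.35 MPa
τ_m = K_s·8F_mD/(πd³) = 1.0539 × 698.5 = 736.18 MPa
Soderberg: 1/n_f = τ_a/S_se + τ_m/S_sy = 314.35/379 + 736.18/795 = 0.82941 + 0.92601 = 1.7554
n_f = 1/1.7554 = 0.5697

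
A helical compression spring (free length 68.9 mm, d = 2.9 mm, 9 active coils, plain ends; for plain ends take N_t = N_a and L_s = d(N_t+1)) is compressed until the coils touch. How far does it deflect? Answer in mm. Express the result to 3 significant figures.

N_t = 9; L_s = 2.9·10 = 29 mm
δ_solid = L₀ − L_s = 68.9 − 29 = 39.9 mm

39.9 mm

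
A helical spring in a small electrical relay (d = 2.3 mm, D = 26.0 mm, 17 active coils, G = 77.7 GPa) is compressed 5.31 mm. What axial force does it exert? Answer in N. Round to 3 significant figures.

k = Gd⁴/(8D³N_a) = (77.7×10³)(2.3⁴)/(8·26.0³·17) = 0.90965 N/mm
F = k·δ = 0.90965 × 5.31 = 4.8302 N

4.83 N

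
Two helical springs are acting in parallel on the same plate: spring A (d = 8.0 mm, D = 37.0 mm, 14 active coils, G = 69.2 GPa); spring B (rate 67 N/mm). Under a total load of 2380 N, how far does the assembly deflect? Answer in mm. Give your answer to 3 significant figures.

20.3 mm

k_A = Gd⁴/(8D³N_a) = (69.2×10³)(8.0⁴)/(8·37.0³·14) = 49.962 N/mm
Parallel: k_eq = 49.962 + 67 = 116.96 N/mm
δ = F/k_eq = 2380/116.96 = 20.348 mm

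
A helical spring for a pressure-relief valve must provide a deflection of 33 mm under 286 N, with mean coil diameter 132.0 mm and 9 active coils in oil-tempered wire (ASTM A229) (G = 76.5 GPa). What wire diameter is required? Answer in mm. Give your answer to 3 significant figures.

Required rate k = F/δ = 286/33 = 8.6667 N/mm
d = (8D³N_a·k / G)^(1/4) = (8·132.0³·9·8.6667 / (76.5×10³))^0.25
  = (18761)^0.25 = 11.7034 mm

11.7 mm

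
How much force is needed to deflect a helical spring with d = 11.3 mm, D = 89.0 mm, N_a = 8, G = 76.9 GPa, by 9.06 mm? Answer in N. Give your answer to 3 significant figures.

252 N

k = Gd⁴/(8D³N_a) = (76.9×10³)(11.3⁴)/(8·89.0³·8) = 27.79 N/mm
F = k·δ = 27.79 × 9.06 = 251.78 N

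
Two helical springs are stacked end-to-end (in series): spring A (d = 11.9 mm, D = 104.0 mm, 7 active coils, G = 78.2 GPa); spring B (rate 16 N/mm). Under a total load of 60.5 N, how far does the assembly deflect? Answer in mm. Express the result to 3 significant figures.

6.21 mm

k_A = Gd⁴/(8D³N_a) = (78.2×10³)(11.9⁴)/(8·104.0³·7) = 24.895 N/mm
Series: 1/k_eq = 1/24.895 + 1/16 = 0.10267; k_eq = 9.74 N/mm
δ = F/k_eq = 60.5/9.74 = 6.2115 mm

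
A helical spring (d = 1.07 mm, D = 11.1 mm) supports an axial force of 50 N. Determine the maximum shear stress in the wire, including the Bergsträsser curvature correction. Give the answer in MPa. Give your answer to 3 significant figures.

1300 MPa

Spring index C = D/d = 11.1/1.07 = 10.3738
K_B = (4C+2)/(4C−3) = 43.495/38.495 = 1.1299
τ₀ = 8FD/(πd³) = 8·50·11.1/(π·1.07³) = 4440/3.8486 = 1153.7 MPa
τ_max = K·τ₀ = 1.1299 × 1153.7 = 1303.5 MPa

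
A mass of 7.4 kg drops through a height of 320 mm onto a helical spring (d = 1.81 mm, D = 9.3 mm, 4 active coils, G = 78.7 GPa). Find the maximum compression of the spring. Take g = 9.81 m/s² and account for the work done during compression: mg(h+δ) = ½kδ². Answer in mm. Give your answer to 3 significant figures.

39.9 mm

k = Gd⁴/(8D³N_a) = (78.7×10³)(1.81⁴)/(8·9.3³·4) = 32.816 N/mm
W = mg = 7.4 × 9.81 = 72.594 N
½kδ² − Wδ − Wh = 0 → δ = (W + √(W² + 2kWh))/k
δ = (72.594 + √(5269.9 + 1.52465e+06))/32.816 = (72.594 + 1236.9)/32.816 = 39.904 mm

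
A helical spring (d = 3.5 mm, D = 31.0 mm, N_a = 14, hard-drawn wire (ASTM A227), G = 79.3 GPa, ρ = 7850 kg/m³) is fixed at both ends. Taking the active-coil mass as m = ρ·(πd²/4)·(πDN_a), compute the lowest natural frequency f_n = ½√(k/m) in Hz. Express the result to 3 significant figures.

93.1 Hz

k = Gd⁴/(8D³N_a) = (79.3×10³)(3.5⁴)/(8·31.0³·14) = 3.5665 N/mm = 3566.5 N/m
Wire length L = πDN_a = π·31.0·14 = 1363.5 mm
m = ρ·(πd²/4)·L = 7850 × 9.6211×10⁻⁶ m² × 1.3635 m = 0.10298 kg
f_n = ½√(k/m) = 0.5·√(3566.5/0.10298) = 0.5·√(34634) = 93.052 Hz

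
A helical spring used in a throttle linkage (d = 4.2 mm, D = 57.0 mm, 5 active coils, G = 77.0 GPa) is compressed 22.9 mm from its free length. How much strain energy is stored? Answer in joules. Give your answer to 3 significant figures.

0.848 J

k = Gd⁴/(8D³N_a) = (77.0×10³)(4.2⁴)/(8·57.0³·5) = 3.2345 N/mm
U = ½kδ² = 0.5 × 3.2345 × 22.9² = 848.09 N·mm = 0.84809 J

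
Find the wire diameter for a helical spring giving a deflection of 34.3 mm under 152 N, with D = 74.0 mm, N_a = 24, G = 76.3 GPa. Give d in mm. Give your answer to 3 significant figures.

Required rate k = F/δ = 152/34.3 = 4.4315 N/mm
d = (8D³N_a·k / G)^(1/4) = (8·74.0³·24·4.4315 / (76.3×10³))^0.25
  = (4518.8)^0.25 = 8.1989 mm

8.20 mm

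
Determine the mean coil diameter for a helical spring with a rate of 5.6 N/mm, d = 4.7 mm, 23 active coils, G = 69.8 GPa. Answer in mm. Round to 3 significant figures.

D = (Gd⁴/(8N_a·k))^(1/3) = (69.8×10³·4.7⁴/(8·23·5.6))^(1/3)
  = (33055.3)^(1/3) = 32.0932 mm

32.1 mm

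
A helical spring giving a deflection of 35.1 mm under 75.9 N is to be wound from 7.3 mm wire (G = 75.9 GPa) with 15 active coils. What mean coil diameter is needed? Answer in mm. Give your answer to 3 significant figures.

Required rate k = F/δ = 75.9/35.1 = 2.1624 N/mm
D = (Gd⁴/(8N_a·k))^(1/3) = (75.9×10³·7.3⁴/(8·15·2.1624))^(1/3)
  = (830649)^(1/3) = 94.0024 mm

94.0 mm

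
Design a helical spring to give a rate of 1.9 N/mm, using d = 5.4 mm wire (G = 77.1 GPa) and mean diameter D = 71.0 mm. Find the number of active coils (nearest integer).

N_a = Gd⁴/(8D³k) = (77.1×10³ × 5.4⁴)/(8 × 71.0³ × 1.9)
    = 6.55586e+07 / 5.44025e+06 = 12.05 → 12 coils

12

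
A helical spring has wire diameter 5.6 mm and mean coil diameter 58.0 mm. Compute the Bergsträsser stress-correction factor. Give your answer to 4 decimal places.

C = D/d = 58.0/5.6 = 10.3571
K_B = (4C+2)/(4C−3) = 43.429/38.429 = 1.1301

1.1301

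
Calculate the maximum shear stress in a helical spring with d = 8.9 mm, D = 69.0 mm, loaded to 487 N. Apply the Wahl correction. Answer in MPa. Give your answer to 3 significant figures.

Spring index C = D/d = 69.0/8.9 = 7.7528
K_W = (4C−1)/(4C−4) + 0.615/C = 30.011/27.011 + 0.0793 = 1.1904
τ₀ = 8FD/(πd³) = 8·487·69.0/(π·8.9³) = 268824/2214.7 = 121.38 MPa
τ_max = K·τ₀ = 1.1904 × 121.38 = 144.49 MPa

144 MPa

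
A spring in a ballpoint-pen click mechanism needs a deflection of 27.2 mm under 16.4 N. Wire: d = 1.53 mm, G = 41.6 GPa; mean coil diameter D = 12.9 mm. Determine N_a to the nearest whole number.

Required rate k = F/δ = 16.4/27.2 = 0.60294 N/mm
N_a = Gd⁴/(8D³k) = (41.6×10³ × 1.53⁴)/(8 × 12.9³ × 0.60294)
    = 227960 / 10354.6 = 22.02 → 22 coils

22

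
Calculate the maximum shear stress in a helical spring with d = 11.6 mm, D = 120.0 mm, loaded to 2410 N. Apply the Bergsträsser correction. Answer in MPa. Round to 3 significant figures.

533 MPa

Spring index C = D/d = 120.0/11.6 = 10.3448
K_B = (4C+2)/(4C−3) = 43.379/38.379 = 1.1303
τ₀ = 8FD/(πd³) = 8·2410·120.0/(π·11.6³) = 2.3136e+06/4903.7 = 471.81 MPa
τ_max = K·τ₀ = 1.1303 × 471.81 = 533.27 MPa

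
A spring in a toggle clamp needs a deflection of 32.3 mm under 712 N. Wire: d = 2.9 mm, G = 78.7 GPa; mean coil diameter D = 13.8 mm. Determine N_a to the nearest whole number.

12

Required rate k = F/δ = 712/32.3 = 22.043 N/mm
N_a = Gd⁴/(8D³k) = (78.7×10³ × 2.9⁴)/(8 × 13.8³ × 22.043)
    = 5.5663e+06 / 463452 = 12.01 → 12 coils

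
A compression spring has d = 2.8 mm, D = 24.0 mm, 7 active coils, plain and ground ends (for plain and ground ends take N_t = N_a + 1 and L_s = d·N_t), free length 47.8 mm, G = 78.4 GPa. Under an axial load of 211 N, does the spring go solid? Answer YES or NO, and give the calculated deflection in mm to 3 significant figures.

YES, δ = 33.9 mm

k = Gd⁴/(8D³N_a) = (78.4×10³)(2.8⁴)/(8·24.0³·7) = 6.2248 N/mm
N_t = 8; L_s = 2.8·8 = 22.4 mm; δ_solid = L₀ − L_s = 47.8 − 22.4 = 25.4 mm
δ = F/k = 211/6.2248 = 33.897 mm
δ ≥ δ_solid → spring goes solid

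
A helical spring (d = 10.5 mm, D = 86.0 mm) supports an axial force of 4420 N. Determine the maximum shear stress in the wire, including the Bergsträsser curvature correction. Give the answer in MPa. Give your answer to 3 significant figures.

977 MPa

Spring index C = D/d = 86.0/10.5 = 8.1905
K_B = (4C+2)/(4C−3) = 34.762/29.762 = 1.1680
τ₀ = 8FD/(πd³) = 8·4420·86.0/(π·10.5³) = 3.04096e+06/3636.8 = 836.17 MPa
τ_max = K·τ₀ = 1.1680 × 836.17 = 976.64 MPa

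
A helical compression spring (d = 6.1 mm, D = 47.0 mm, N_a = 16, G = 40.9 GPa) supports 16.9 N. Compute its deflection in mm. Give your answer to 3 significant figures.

k = Gd⁴/(8D³N_a) = (40.9×10³)(6.1⁴)/(8·47.0³·16) = 4.2613 N/mm
δ = F/k = 16.9 / 4.2613 = 3.966 mm

3.97 mm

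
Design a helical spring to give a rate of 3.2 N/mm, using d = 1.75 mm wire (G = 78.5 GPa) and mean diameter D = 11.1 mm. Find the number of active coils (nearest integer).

21

N_a = Gd⁴/(8D³k) = (78.5×10³ × 1.75⁴)/(8 × 11.1³ × 3.2)
    = 736244 / 35011.4 = 21.03 → 21 coils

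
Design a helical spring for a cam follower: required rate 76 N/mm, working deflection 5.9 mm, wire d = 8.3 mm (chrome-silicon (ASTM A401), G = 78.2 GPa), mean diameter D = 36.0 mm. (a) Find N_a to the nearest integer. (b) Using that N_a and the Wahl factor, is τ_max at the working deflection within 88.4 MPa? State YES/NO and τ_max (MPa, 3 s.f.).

N_a = Gd⁴/(8D³k) = (78.2×10³)(8.3⁴)/(8·36.0³·76) = 13.08 → N_a = 13
Actual rate k = Gd⁴/(8D³·13) = 76.485 N/mm
Working load F = kδ = 76.485·5.9 = 451.26 N
C = 36.0/8.3 = 4.3373; K_W = (4C−1)/(4C−4)+0.615/C = 1.3665
τ_max = K_W·8FD/(πd³) = 1.3665·72.35 = 98.868 MPa
τ_max > 88.4 MPa → exceeds allowable

(a) 13 coils; (b) NO, τ_max = 98.9 MPa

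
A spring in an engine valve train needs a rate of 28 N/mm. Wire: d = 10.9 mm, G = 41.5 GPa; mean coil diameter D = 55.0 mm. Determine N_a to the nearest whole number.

16

N_a = Gd⁴/(8D³k) = (41.5×10³ × 10.9⁴)/(8 × 55.0³ × 28)
    = 5.85806e+08 / 3.7268e+07 = 15.72 → 16 coils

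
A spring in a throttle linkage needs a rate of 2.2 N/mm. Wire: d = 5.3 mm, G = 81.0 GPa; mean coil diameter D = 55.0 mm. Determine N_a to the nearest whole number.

N_a = Gd⁴/(8D³k) = (81.0×10³ × 5.3⁴)/(8 × 55.0³ × 2.2)
    = 6.39129e+07 / 2.9282e+06 = 21.83 → 22 coils

22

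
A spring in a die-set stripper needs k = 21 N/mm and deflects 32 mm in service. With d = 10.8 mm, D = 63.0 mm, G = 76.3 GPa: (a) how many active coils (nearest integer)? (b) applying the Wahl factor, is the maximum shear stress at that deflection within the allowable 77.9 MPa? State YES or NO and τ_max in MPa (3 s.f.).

(a) 25 coils; (b) NO, τ_max = 107 MPa

N_a = Gd⁴/(8D³k) = (76.3×10³)(10.8⁴)/(8·63.0³·21) = 24.71 → N_a = 25
Actual rate k = Gd⁴/(8D³·25) = 20.757 N/mm
Working load F = kδ = 20.757·32 = 664.23 N
C = 63.0/10.8 = 5.8333; K_W = (4C−1)/(4C−4)+0.615/C = 1.2606
τ_max = K_W·8FD/(πd³) = 1.2606·84.592 = 106.64 MPa
τ_max > 77.9 MPa → exceeds allowable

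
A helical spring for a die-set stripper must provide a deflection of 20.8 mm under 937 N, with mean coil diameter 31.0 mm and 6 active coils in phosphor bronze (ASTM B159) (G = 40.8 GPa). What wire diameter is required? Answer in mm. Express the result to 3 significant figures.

6.30 mm

Required rate k = F/δ = 937/20.8 = 45.048 N/mm
d = (8D³N_a·k / G)^(1/4) = (8·31.0³·6·45.048 / (40.8×10³))^0.25
  = (1578.9)^0.25 = 6.3036 mm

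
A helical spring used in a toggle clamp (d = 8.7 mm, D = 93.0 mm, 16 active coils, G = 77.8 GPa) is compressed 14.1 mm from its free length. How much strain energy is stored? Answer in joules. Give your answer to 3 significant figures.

0.430 J

k = Gd⁴/(8D³N_a) = (77.8×10³)(8.7⁴)/(8·93.0³·16) = 4.3291 N/mm
U = ½kδ² = 0.5 × 4.3291 × 14.1² = 430.33 N·mm = 0.43033 J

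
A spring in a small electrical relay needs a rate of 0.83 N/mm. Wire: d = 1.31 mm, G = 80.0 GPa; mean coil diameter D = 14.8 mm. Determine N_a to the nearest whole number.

11

N_a = Gd⁴/(8D³k) = (80.0×10³ × 1.31⁴)/(8 × 14.8³ × 0.83)
    = 235600 / 21525.5 = 10.95 → 11 coils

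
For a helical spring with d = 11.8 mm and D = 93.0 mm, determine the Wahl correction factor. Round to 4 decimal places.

C = D/d = 93.0/11.8 = 7.8814
K_W = (4C−1)/(4C−4) + 0.615/C = 30.525/27.525 + 0.0780 = 1.1870

1.1870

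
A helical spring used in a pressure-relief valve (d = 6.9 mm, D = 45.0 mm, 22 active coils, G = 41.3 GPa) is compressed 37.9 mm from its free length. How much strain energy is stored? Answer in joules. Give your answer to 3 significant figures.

k = Gd⁴/(8D³N_a) = (41.3×10³)(6.9⁴)/(8·45.0³·22) = 5.8371 N/mm
U = ½kδ² = 0.5 × 5.8371 × 37.9² = 4192.2 N·mm = 4.1922 J

4.19 J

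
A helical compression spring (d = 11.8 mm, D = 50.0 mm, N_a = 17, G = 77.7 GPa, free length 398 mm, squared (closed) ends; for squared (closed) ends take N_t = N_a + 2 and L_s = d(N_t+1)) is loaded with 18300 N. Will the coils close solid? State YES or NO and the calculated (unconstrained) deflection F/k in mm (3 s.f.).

k = Gd⁴/(8D³N_a) = (77.7×10³)(11.8⁴)/(8·50.0³·17) = 88.614 N/mm
N_t = 19; L_s = 11.8·20 = 236 mm; δ_solid = L₀ − L_s = 398 − 236 = 162 mm
δ = F/k = 18300/88.614 = 206.51 mm
δ ≥ δ_solid → spring goes solid

YES, δ = 207 mm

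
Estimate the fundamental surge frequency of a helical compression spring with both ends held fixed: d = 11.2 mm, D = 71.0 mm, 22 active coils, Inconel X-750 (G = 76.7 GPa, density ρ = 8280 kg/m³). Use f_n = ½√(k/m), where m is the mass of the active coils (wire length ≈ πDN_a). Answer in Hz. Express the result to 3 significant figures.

34.6 Hz

k = Gd⁴/(8D³N_a) = (76.7×10³)(11.2⁴)/(8·71.0³·22) = 19.159 N/mm = 19159 N/m
Wire length L = πDN_a = π·71.0·22 = 4907.2 mm
m = ρ·(πd²/4)·L = 8280 × 98.52×10⁻⁶ m² × 4.9072 m = 4.003 kg
f_n = ½√(k/m) = 0.5·√(19159/4.003) = 0.5·√(4786.2) = 34.591 Hz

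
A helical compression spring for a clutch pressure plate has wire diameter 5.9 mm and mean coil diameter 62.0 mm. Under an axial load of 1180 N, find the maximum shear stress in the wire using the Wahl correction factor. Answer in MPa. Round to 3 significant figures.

1030 MPa

Spring index C = D/d = 62.0/5.9 = 10.5085
K_W = (4C−1)/(4C−4) + 0.615/C = 41.034/38.034 + 0.0585 = 1.1374
τ₀ = 8FD/(πd³) = 8·1180·62.0/(π·5.9³) = 585280/645.22 = 907.11 MPa
τ_max = K·τ₀ = 1.1374 × 907.11 = 1031.7 MPa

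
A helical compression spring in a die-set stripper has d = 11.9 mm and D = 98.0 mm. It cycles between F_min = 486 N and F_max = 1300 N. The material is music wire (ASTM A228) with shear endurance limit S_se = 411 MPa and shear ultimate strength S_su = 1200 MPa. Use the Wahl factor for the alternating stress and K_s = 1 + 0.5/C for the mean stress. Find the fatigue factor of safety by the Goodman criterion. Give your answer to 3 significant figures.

3.45

C = D/d = 98.0/11.9 = 8.2353; K_W = (4C−1)/(4C−4)+0.615/C = 1.1783; K_s = 1+0.5/C = 1.0607
F_a = (F_max−F_min)/2 = 407 N; F_m = (F_max+F_min)/2 = 893 N
τ_a = K_W·8F_aD/(πd³) = 1.1783 × 60.273 = 71.021 MPa
τ_m = K_s·8F_mD/(πd³) = 1.0607 × 132.24 = 140.27 MPa
Goodman: 1/n_f = τ_a/S_se + τ_m/S_su = 71.021/411 + 140.27/1200 = 0.17280 + 0.11689 = 0.2897
n_f = 1/0.2897 = 3.452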